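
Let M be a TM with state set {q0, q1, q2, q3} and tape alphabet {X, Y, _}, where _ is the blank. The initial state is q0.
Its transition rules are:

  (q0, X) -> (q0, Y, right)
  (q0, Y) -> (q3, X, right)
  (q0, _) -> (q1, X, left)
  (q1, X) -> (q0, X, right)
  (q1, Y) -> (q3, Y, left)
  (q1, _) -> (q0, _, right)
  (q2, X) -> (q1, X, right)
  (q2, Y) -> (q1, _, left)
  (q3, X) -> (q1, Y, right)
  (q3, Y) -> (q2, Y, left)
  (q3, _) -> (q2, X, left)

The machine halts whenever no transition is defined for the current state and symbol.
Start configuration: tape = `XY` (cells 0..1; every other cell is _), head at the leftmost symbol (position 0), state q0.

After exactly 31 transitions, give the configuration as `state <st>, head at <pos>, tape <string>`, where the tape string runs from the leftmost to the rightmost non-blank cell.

state=q0 head=0 tape=_[X]Y___   (q0,X)→(q0,Y,right)
state=q0 head=1 tape=_Y[Y]___   (q0,Y)→(q3,X,right)
state=q3 head=2 tape=_YX[_]__   (q3,_)→(q2,X,left)
state=q2 head=1 tape=_Y[X]X__   (q2,X)→(q1,X,right)
state=q1 head=2 tape=_YX[X]__   (q1,X)→(q0,X,right)
state=q0 head=3 tape=_YXX[_]_   (q0,_)→(q1,X,left)
state=q1 head=2 tape=_YX[X]X_   (q1,X)→(q0,X,right)
state=q0 head=3 tape=_YXX[X]_   (q0,X)→(q0,Y,right)
state=q0 head=4 tape=_YXXY[_]   (q0,_)→(q1,X,left)
state=q1 head=3 tape=_YXX[Y]X   (q1,Y)→(q3,Y,left)
state=q3 head=2 tape=_YX[X]YX   (q3,X)→(q1,Y,right)
state=q1 head=3 tape=_YXY[Y]X   (q1,Y)→(q3,Y,left)
state=q3 head=2 tape=_YX[Y]YX   (q3,Y)→(q2,Y,left)
state=q2 head=1 tape=_Y[X]YYX   (q2,X)→(q1,X,right)
state=q1 head=2 tape=_YX[Y]YX   (q1,Y)→(q3,Y,left)
state=q3 head=1 tape=_Y[X]YYX   (q3,X)→(q1,Y,right)
state=q1 head=2 tape=_YY[Y]YX   (q1,Y)→(q3,Y,left)
state=q3 head=1 tape=_Y[Y]YYX   (q3,Y)→(q2,Y,left)
state=q2 head=0 tape=_[Y]YYYX   (q2,Y)→(q1,_,left)
state=q1 head=-1 tape=[_]_YYYX   (q1,_)→(q0,_,right)
state=q0 head=0 tape=_[_]YYYX   (q0,_)→(q1,X,left)
state=q1 head=-1 tape=[_]XYYYX   (q1,_)→(q0,_,right)
state=q0 head=0 tape=_[X]YYYX   (q0,X)→(q0,Y,right)
state=q0 head=1 tape=_Y[Y]YYX   (q0,Y)→(q3,X,right)
state=q3 head=2 tape=_YX[Y]YX   (q3,Y)→(q2,Y,left)
state=q2 head=1 tape=_Y[X]YYX   (q2,X)→(q1,X,right)
state=q1 head=2 tape=_YX[Y]YX   (q1,Y)→(q3,Y,left)
state=q3 head=1 tape=_Y[X]YYX   (q3,X)→(q1,Y,right)
state=q1 head=2 tape=_YY[Y]YX   (q1,Y)→(q3,Y,left)
state=q3 head=1 tape=_Y[Y]YYX   (q3,Y)→(q2,Y,left)
state=q2 head=0 tape=_[Y]YYYX   (q2,Y)→(q1,_,left)
state=q1 head=-1 tape=[_]_YYYX
After 31 steps: state q1, head at -1, tape YYYX.

state q1, head at -1, tape YYYX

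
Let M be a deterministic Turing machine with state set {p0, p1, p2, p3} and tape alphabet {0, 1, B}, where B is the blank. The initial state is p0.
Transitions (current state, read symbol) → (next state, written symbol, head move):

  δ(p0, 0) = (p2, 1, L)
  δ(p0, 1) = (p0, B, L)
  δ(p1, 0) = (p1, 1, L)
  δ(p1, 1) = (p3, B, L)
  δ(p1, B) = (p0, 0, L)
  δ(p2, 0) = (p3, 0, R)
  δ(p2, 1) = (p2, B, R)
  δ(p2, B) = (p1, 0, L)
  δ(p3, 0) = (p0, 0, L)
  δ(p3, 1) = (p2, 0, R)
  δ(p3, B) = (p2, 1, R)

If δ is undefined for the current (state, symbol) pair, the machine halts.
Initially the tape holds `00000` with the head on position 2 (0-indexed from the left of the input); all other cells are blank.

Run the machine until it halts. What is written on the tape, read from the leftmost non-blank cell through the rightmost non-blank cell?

01111100B0

p0 | BB00[0]00BBBB   read 0 → write 1, move L, go to p2
p2 | BB0[0]100BBBB   read 0 → write 0, move R, go to p3
p3 | BB00[1]00BBBB   read 1 → write 0, move R, go to p2
p2 | BB000[0]0BBBB   read 0 → write 0, move R, go to p3
p3 | BB0000[0]BBBB   read 0 → write 0, move L, go to p0
p0 | BB000[0]0BBBB   read 0 → write 1, move L, go to p2
p2 | BB00[0]10BBBB   read 0 → write 0, move R, go to p3
p3 | BB000[1]0BBBB   read 1 → write 0, move R, go to p2
p2 | BB0000[0]BBBB   read 0 → write 0, move R, go to p3
p3 | BB00000[B]BBB   read B → write 1, move R, go to p2
p2 | BB000001[B]BB   read B → write 0, move L, go to p1
p1 | BB00000[1]0BB   read 1 → write B, move L, go to p3
p3 | BB0000[0]B0BB   read 0 → write 0, move L, go to p0
p0 | BB000[0]0B0BB   read 0 → write 1, move L, go to p2
p2 | BB00[0]10B0BB   read 0 → write 0, move R, go to p3
p3 | BB000[1]0B0BB   read 1 → write 0, move R, go to p2
p2 | BB0000[0]B0BB   read 0 → write 0, move R, go to p3
p3 | BB00000[B]0BB   read B → write 1, move R, go to p2
p2 | BB000001[0]BB   read 0 → write 0, move R, go to p3
p3 | BB0000010[B]B   read B → write 1, move R, go to p2
p2 | BB00000101[B]   read B → write 0, move L, go to p1
p1 | BB0000010[1]0   read 1 → write B, move L, go to p3
p3 | BB000001[0]B0   read 0 → write 0, move L, go to p0
p0 | BB00000[1]0B0   read 1 → write B, move L, go to p0
p0 | BB0000[0]B0B0   read 0 → write 1, move L, go to p2
p2 | BB000[0]1B0B0   read 0 → write 0, move R, go to p3
p3 | BB0000[1]B0B0   read 1 → write 0, move R, go to p2
p2 | BB00000[B]0B0   read B → write 0, move L, go to p1
p1 | BB0000[0]00B0   read 0 → write 1, move L, go to p1
p1 | BB000[0]100B0   read 0 → write 1, move L, go to p1
p1 | BB00[0]1100B0   read 0 → write 1, move L, go to p1
p1 | BB0[0]11100B0   read 0 → write 1, move L, go to p1
p1 | BB[0]111100B0   read 0 → write 1, move L, go to p1
p1 | B[B]1111100B0   read B → write 0, move L, go to p0
p0 | [B]01111100B0
The non-blank tape span at halt is 01111100B0.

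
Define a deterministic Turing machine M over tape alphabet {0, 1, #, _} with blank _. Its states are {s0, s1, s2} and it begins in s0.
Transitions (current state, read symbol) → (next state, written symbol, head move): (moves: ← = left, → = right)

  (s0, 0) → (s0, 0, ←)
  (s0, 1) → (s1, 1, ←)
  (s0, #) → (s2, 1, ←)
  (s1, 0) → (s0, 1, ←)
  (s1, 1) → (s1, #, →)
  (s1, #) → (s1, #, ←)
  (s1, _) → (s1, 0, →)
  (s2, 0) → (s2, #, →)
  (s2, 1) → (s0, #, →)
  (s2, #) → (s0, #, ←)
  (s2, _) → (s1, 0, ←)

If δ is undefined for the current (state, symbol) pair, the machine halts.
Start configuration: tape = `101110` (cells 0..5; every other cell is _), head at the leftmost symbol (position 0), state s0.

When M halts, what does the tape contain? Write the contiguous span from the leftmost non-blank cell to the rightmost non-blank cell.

1##11110

state=s0 head=0 tape=___[1]01110   (s0,1)→(s1,1,←)
state=s1 head=-1 tape=__[_]101110   (s1,_)→(s1,0,→)
state=s1 head=0 tape=__0[1]01110   (s1,1)→(s1,#,→)
state=s1 head=1 tape=__0#[0]1110   (s1,0)→(s0,1,←)
state=s0 head=0 tape=__0[#]11110   (s0,#)→(s2,1,←)
state=s2 head=-1 tape=__[0]111110   (s2,0)→(s2,#,→)
state=s2 head=0 tape=__#[1]11110   (s2,1)→(s0,#,→)
state=s0 head=1 tape=__##[1]1110   (s0,1)→(s1,1,←)
state=s1 head=0 tape=__#[#]11110   (s1,#)→(s1,#,←)
state=s1 head=-1 tape=__[#]#11110   (s1,#)→(s1,#,←)
state=s1 head=-2 tape=_[_]##11110   (s1,_)→(s1,0,→)
state=s1 head=-1 tape=_0[#]#11110   (s1,#)→(s1,#,←)
state=s1 head=-2 tape=_[0]##11110   (s1,0)→(s0,1,←)
state=s0 head=-3 tape=[_]1##11110
The non-blank tape span at halt is 1##11110.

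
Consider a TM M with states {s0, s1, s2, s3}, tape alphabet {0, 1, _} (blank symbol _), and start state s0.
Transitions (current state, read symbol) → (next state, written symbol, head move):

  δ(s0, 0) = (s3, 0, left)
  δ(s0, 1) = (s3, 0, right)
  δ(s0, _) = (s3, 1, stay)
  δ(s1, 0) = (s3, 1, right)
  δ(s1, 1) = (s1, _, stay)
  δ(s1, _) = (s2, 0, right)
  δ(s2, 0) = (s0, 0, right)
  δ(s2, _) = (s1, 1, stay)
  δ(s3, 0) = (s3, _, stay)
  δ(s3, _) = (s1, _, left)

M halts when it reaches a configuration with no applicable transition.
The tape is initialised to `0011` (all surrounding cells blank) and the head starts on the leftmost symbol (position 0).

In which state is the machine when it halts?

s0 | __[0]011   read 0 → write 0, move left, go to s3
s3 | _[_]0011   read _ → write _, move left, go to s1
s1 | [_]_0011   read _ → write 0, move right, go to s2
s2 | 0[_]0011   read _ → write 1, move stay, go to s1
s1 | 0[1]0011   read 1 → write _, move stay, go to s1
s1 | 0[_]0011   read _ → write 0, move right, go to s2
s2 | 00[0]011   read 0 → write 0, move right, go to s0
s0 | 000[0]11   read 0 → write 0, move left, go to s3
s3 | 00[0]011   read 0 → write _, move stay, go to s3
s3 | 00[_]011   read _ → write _, move left, go to s1
s1 | 0[0]_011   read 0 → write 1, move right, go to s3
s3 | 01[_]011   read _ → write _, move left, go to s1
s1 | 0[1]_011   read 1 → write _, move stay, go to s1
s1 | 0[_]_011   read _ → write 0, move right, go to s2
s2 | 00[_]011   read _ → write 1, move stay, go to s1
s1 | 00[1]011   read 1 → write _, move stay, go to s1
s1 | 00[_]011   read _ → write 0, move right, go to s2
s2 | 000[0]11   read 0 → write 0, move right, go to s0
s0 | 0000[1]1   read 1 → write 0, move right, go to s3
s3 | 00000[1]
No transition is defined for (s3, 1); M halts in state s3.

s3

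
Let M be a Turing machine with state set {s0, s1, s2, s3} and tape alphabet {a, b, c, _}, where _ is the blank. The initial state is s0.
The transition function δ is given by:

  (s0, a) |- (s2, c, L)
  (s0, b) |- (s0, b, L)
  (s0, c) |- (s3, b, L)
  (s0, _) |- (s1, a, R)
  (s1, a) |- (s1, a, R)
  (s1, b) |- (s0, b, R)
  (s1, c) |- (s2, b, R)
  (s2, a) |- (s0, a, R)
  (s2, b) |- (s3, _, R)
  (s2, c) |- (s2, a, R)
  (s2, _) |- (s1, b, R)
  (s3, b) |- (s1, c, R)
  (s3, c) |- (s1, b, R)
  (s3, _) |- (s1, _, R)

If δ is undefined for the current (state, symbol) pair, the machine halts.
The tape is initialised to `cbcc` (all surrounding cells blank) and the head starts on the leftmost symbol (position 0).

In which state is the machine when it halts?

s1

state=s0 head=0 tape=__[c]bcc__   (s0,c)→(s3,b,L)
state=s3 head=-1 tape=_[_]bbcc__   (s3,_)→(s1,_,R)
state=s1 head=0 tape=__[b]bcc__   (s1,b)→(s0,b,R)
state=s0 head=1 tape=__b[b]cc__   (s0,b)→(s0,b,L)
state=s0 head=0 tape=__[b]bcc__   (s0,b)→(s0,b,L)
state=s0 head=-1 tape=_[_]bbcc__   (s0,_)→(s1,a,R)
state=s1 head=0 tape=_a[b]bcc__   (s1,b)→(s0,b,R)
state=s0 head=1 tape=_ab[b]cc__   (s0,b)→(s0,b,L)
state=s0 head=0 tape=_a[b]bcc__   (s0,b)→(s0,b,L)
state=s0 head=-1 tape=_[a]bbcc__   (s0,a)→(s2,c,L)
state=s2 head=-2 tape=[_]cbbcc__   (s2,_)→(s1,b,R)
state=s1 head=-1 tape=b[c]bbcc__   (s1,c)→(s2,b,R)
state=s2 head=0 tape=bb[b]bcc__   (s2,b)→(s3,_,R)
state=s3 head=1 tape=bb_[b]cc__   (s3,b)→(s1,c,R)
state=s1 head=2 tape=bb_c[c]c__   (s1,c)→(s2,b,R)
state=s2 head=3 tape=bb_cb[c]__   (s2,c)→(s2,a,R)
state=s2 head=4 tape=bb_cba[_]_   (s2,_)→(s1,b,R)
state=s1 head=5 tape=bb_cbab[_]
No transition is defined for (s1, _); M halts in state s1.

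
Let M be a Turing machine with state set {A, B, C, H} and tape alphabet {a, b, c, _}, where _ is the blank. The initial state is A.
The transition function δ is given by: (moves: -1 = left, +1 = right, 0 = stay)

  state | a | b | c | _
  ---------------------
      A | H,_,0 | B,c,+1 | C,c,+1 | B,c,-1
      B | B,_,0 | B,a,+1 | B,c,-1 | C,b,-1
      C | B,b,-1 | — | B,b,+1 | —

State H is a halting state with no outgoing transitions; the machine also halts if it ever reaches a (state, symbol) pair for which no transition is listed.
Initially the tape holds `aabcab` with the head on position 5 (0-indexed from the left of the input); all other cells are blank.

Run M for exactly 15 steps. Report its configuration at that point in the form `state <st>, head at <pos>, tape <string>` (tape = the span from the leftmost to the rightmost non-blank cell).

state=A head=5 tape=aabca[b]___   (A,b)→(B,c,+1)
state=B head=6 tape=aabcac[_]__   (B,_)→(C,b,-1)
state=C head=5 tape=aabca[c]b__   (C,c)→(B,b,+1)
state=B head=6 tape=aabcab[b]__   (B,b)→(B,a,+1)
state=B head=7 tape=aabcaba[_]_   (B,_)→(C,b,-1)
state=C head=6 tape=aabcab[a]b_   (C,a)→(B,b,-1)
state=B head=5 tape=aabca[b]bb_   (B,b)→(B,a,+1)
state=B head=6 tape=aabcaa[b]b_   (B,b)→(B,a,+1)
state=B head=7 tape=aabcaaa[b]_   (B,b)→(B,a,+1)
state=B head=8 tape=aabcaaaa[_]   (B,_)→(C,b,-1)
state=C head=7 tape=aabcaaa[a]b   (C,a)→(B,b,-1)
state=B head=6 tape=aabcaa[a]bb   (B,a)→(B,_,0)
state=B head=6 tape=aabcaa[_]bb   (B,_)→(C,b,-1)
state=C head=5 tape=aabca[a]bbb   (C,a)→(B,b,-1)
state=B head=4 tape=aabc[a]bbbb   (B,a)→(B,_,0)
state=B head=4 tape=aabc[_]bbbb
After 15 steps: state B, head at 4, tape aabc_bbbb.

state B, head at 4, tape aabc_bbbb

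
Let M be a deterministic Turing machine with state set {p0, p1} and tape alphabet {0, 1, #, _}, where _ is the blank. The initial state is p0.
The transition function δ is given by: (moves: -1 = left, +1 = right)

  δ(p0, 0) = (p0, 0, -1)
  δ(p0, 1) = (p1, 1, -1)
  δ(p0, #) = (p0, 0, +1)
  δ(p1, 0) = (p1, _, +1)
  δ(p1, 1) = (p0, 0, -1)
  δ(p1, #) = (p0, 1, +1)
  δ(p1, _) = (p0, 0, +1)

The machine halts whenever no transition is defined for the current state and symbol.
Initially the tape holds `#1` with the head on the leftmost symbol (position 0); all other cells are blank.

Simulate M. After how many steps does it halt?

p0 | [#]1   read # → write 0, move +1, go to p0
p0 | 0[1]   read 1 → write 1, move -1, go to p1
p1 | [0]1   read 0 → write _, move +1, go to p1
p1 | _[1]   read 1 → write 0, move -1, go to p0
p0 | [_]0
M halts after 4 transitions.

4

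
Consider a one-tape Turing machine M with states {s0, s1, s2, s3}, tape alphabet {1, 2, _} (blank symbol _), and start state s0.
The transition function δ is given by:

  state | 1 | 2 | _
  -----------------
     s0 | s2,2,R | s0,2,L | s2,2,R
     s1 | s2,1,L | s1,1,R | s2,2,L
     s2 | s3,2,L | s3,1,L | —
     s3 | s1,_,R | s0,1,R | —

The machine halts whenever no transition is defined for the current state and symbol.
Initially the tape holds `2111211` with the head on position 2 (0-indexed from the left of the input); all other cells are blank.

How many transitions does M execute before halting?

25

state=s0 head=2 tape=21[1]1211_   (s0,1)→(s2,2,R)
state=s2 head=3 tape=212[1]211_   (s2,1)→(s3,2,L)
state=s3 head=2 tape=21[2]2211_   (s3,2)→(s0,1,R)
state=s0 head=3 tape=211[2]211_   (s0,2)→(s0,2,L)
state=s0 head=2 tape=21[1]2211_   (s0,1)→(s2,2,R)
state=s2 head=3 tape=212[2]211_   (s2,2)→(s3,1,L)
state=s3 head=2 tape=21[2]1211_   (s3,2)→(s0,1,R)
state=s0 head=3 tape=211[1]211_   (s0,1)→(s2,2,R)
state=s2 head=4 tape=2112[2]11_   (s2,2)→(s3,1,L)
state=s3 head=3 tape=211[2]111_   (s3,2)→(s0,1,R)
state=s0 head=4 tape=2111[1]11_   (s0,1)→(s2,2,R)
state=s2 head=5 tape=21112[1]1_   (s2,1)→(s3,2,L)
state=s3 head=4 tape=2111[2]21_   (s3,2)→(s0,1,R)
state=s0 head=5 tape=21111[2]1_   (s0,2)→(s0,2,L)
state=s0 head=4 tape=2111[1]21_   (s0,1)→(s2,2,R)
state=s2 head=5 tape=21112[2]1_   (s2,2)→(s3,1,L)
state=s3 head=4 tape=2111[2]11_   (s3,2)→(s0,1,R)
state=s0 head=5 tape=21111[1]1_   (s0,1)→(s2,2,R)
state=s2 head=6 tape=211112[1]_   (s2,1)→(s3,2,L)
state=s3 head=5 tape=21111[2]2_   (s3,2)→(s0,1,R)
state=s0 head=6 tape=211111[2]_   (s0,2)→(s0,2,L)
state=s0 head=5 tape=21111[1]2_   (s0,1)→(s2,2,R)
state=s2 head=6 tape=211112[2]_   (s2,2)→(s3,1,L)
state=s3 head=5 tape=21111[2]1_   (s3,2)→(s0,1,R)
state=s0 head=6 tape=211111[1]_   (s0,1)→(s2,2,R)
state=s2 head=7 tape=2111112[_]
M halts after 25 transitions.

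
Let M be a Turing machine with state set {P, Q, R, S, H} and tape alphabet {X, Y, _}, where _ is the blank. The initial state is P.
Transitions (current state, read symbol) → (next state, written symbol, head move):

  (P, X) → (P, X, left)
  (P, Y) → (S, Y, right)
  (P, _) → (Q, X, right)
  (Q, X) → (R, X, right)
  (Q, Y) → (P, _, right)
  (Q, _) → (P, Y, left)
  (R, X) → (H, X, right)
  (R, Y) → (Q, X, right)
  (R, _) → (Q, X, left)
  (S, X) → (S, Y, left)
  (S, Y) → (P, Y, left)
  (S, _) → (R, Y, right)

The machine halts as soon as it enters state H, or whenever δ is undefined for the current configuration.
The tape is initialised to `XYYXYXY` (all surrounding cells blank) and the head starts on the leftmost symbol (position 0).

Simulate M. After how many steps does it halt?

23

P | __[X]YYXYXY_   read X → write X, move left, go to P
P | _[_]XYYXYXY_   read _ → write X, move right, go to Q
Q | _X[X]YYXYXY_   read X → write X, move right, go to R
R | _XX[Y]YXYXY_   read Y → write X, move right, go to Q
Q | _XXX[Y]XYXY_   read Y → write _, move right, go to P
P | _XXX_[X]YXY_   read X → write X, move left, go to P
P | _XXX[_]XYXY_   read _ → write X, move right, go to Q
Q | _XXXX[X]YXY_   read X → write X, move right, go to R
R | _XXXXX[Y]XY_   read Y → write X, move right, go to Q
Q | _XXXXXX[X]Y_   read X → write X, move right, go to R
R | _XXXXXXX[Y]_   read Y → write X, move right, go to Q
Q | _XXXXXXXX[_]   read _ → write Y, move left, go to P
P | _XXXXXXX[X]Y   read X → write X, move left, go to P
P | _XXXXXX[X]XY   read X → write X, move left, go to P
P | _XXXXX[X]XXY   read X → write X, move left, go to P
P | _XXXX[X]XXXY   read X → write X, move left, go to P
P | _XXX[X]XXXXY   read X → write X, move left, go to P
P | _XX[X]XXXXXY   read X → write X, move left, go to P
P | _X[X]XXXXXXY   read X → write X, move left, go to P
P | _[X]XXXXXXXY   read X → write X, move left, go to P
P | [_]XXXXXXXXY   read _ → write X, move right, go to Q
Q | X[X]XXXXXXXY   read X → write X, move right, go to R
R | XX[X]XXXXXXY   read X → write X, move right, go to H
H | XXX[X]XXXXXY
M halts after 23 transitions.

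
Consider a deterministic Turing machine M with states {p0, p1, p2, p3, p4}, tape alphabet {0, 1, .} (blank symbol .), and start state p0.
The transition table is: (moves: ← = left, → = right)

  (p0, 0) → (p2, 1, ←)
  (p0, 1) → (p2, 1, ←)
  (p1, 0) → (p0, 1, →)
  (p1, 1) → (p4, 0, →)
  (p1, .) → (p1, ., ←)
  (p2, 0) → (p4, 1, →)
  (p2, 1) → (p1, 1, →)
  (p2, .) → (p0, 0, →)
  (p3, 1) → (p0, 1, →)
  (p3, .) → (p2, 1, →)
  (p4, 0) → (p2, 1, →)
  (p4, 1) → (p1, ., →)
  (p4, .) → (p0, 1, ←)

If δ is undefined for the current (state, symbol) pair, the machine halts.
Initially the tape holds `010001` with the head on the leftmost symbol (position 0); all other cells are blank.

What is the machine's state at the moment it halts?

p0

p0 | .[0]10001..   read 0 → write 1, move ←, go to p2
p2 | [.]110001..   read . → write 0, move →, go to p0
p0 | 0[1]10001..   read 1 → write 1, move ←, go to p2
p2 | [0]110001..   read 0 → write 1, move →, go to p4
p4 | 1[1]10001..   read 1 → write ., move →, go to p1
p1 | 1.[1]0001..   read 1 → write 0, move →, go to p4
p4 | 1.0[0]001..   read 0 → write 1, move →, go to p2
p2 | 1.01[0]01..   read 0 → write 1, move →, go to p4
p4 | 1.011[0]1..   read 0 → write 1, move →, go to p2
p2 | 1.0111[1]..   read 1 → write 1, move →, go to p1
p1 | 1.01111[.].   read . → write ., move ←, go to p1
p1 | 1.0111[1]..   read 1 → write 0, move →, go to p4
p4 | 1.01110[.].   read . → write 1, move ←, go to p0
p0 | 1.0111[0]1.   read 0 → write 1, move ←, go to p2
p2 | 1.011[1]11.   read 1 → write 1, move →, go to p1
p1 | 1.0111[1]1.   read 1 → write 0, move →, go to p4
p4 | 1.01110[1].   read 1 → write ., move →, go to p1
p1 | 1.01110.[.]   read . → write ., move ←, go to p1
p1 | 1.01110[.].   read . → write ., move ←, go to p1
p1 | 1.0111[0]..   read 0 → write 1, move →, go to p0
p0 | 1.01111[.].
No transition is defined for (p0, .); M halts in state p0.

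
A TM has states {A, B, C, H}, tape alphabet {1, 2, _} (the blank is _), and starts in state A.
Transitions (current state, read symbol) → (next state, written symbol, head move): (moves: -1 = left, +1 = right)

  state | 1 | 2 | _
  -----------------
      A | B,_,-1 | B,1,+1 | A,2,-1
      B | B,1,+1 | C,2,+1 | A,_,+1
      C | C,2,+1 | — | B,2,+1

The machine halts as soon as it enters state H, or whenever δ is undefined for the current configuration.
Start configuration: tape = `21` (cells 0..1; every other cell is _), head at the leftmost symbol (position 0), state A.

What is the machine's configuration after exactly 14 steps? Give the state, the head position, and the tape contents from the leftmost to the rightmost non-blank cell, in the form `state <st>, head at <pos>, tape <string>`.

state=A head=0 tape=[2]1_____   (A,2)→(B,1,+1)
state=B head=1 tape=1[1]_____   (B,1)→(B,1,+1)
state=B head=2 tape=11[_]____   (B,_)→(A,_,+1)
state=A head=3 tape=11_[_]___   (A,_)→(A,2,-1)
state=A head=2 tape=11[_]2___   (A,_)→(A,2,-1)
state=A head=1 tape=1[1]22___   (A,1)→(B,_,-1)
state=B head=0 tape=[1]_22___   (B,1)→(B,1,+1)
state=B head=1 tape=1[_]22___   (B,_)→(A,_,+1)
state=A head=2 tape=1_[2]2___   (A,2)→(B,1,+1)
state=B head=3 tape=1_1[2]___   (B,2)→(C,2,+1)
state=C head=4 tape=1_12[_]__   (C,_)→(B,2,+1)
state=B head=5 tape=1_122[_]_   (B,_)→(A,_,+1)
state=A head=6 tape=1_122_[_]   (A,_)→(A,2,-1)
state=A head=5 tape=1_122[_]2   (A,_)→(A,2,-1)
state=A head=4 tape=1_12[2]22
After 14 steps: state A, head at 4, tape 1_12222.

state A, head at 4, tape 1_12222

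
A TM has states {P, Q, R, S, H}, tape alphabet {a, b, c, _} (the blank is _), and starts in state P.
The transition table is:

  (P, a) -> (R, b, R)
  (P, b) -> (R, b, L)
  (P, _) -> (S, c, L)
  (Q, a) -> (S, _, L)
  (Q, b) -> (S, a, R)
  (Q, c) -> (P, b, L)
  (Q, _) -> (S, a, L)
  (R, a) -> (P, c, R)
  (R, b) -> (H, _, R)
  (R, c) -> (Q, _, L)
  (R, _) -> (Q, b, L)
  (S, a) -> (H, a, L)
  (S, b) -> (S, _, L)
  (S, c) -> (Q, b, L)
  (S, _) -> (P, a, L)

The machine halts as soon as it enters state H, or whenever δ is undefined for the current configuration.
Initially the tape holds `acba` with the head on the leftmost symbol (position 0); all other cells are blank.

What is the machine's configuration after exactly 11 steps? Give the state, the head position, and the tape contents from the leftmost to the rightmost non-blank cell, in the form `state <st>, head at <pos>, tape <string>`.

state R, head at 1, tape baba

P | [a]cba   read a → write b, move R, go to R
R | b[c]ba   read c → write _, move L, go to Q
Q | [b]_ba   read b → write a, move R, go to S
S | a[_]ba   read _ → write a, move L, go to P
P | [a]aba   read a → write b, move R, go to R
R | b[a]ba   read a → write c, move R, go to P
P | bc[b]a   read b → write b, move L, go to R
R | b[c]ba   read c → write _, move L, go to Q
Q | [b]_ba   read b → write a, move R, go to S
S | a[_]ba   read _ → write a, move L, go to P
P | [a]aba   read a → write b, move R, go to R
R | b[a]ba
After 11 steps: state R, head at 1, tape baba.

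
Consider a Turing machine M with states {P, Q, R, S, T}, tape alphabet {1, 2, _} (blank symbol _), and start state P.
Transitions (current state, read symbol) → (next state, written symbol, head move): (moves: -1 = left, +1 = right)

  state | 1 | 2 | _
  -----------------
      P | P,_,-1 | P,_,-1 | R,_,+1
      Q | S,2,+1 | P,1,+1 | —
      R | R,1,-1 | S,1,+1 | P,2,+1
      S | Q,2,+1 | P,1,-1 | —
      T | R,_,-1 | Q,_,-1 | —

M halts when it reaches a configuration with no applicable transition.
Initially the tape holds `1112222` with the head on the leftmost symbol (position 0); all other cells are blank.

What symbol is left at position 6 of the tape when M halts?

1

P | _[1]112222_   read 1 → write _, move -1, go to P
P | [_]_112222_   read _ → write _, move +1, go to R
R | _[_]112222_   read _ → write 2, move +1, go to P
P | _2[1]12222_   read 1 → write _, move -1, go to P
P | _[2]_12222_   read 2 → write _, move -1, go to P
P | [_]__12222_   read _ → write _, move +1, go to R
R | _[_]_12222_   read _ → write 2, move +1, go to P
P | _2[_]12222_   read _ → write _, move +1, go to R
R | _2_[1]2222_   read 1 → write 1, move -1, go to R
R | _2[_]12222_   read _ → write 2, move +1, go to P
P | _22[1]2222_   read 1 → write _, move -1, go to P
P | _2[2]_2222_   read 2 → write _, move -1, go to P
P | _[2]__2222_   read 2 → write _, move -1, go to P
P | [_]___2222_   read _ → write _, move +1, go to R
R | _[_]__2222_   read _ → write 2, move +1, go to P
P | _2[_]_2222_   read _ → write _, move +1, go to R
R | _2_[_]2222_   read _ → write 2, move +1, go to P
P | _2_2[2]222_   read 2 → write _, move -1, go to P
P | _2_[2]_222_   read 2 → write _, move -1, go to P
P | _2[_]__222_   read _ → write _, move +1, go to R
R | _2_[_]_222_   read _ → write 2, move +1, go to P
P | _2_2[_]222_   read _ → write _, move +1, go to R
R | _2_2_[2]22_   read 2 → write 1, move +1, go to S
S | _2_2_1[2]2_   read 2 → write 1, move -1, go to P
P | _2_2_[1]12_   read 1 → write _, move -1, go to P
P | _2_2[_]_12_   read _ → write _, move +1, go to R
R | _2_2_[_]12_   read _ → write 2, move +1, go to P
P | _2_2_2[1]2_   read 1 → write _, move -1, go to P
P | _2_2_[2]_2_   read 2 → write _, move -1, go to P
P | _2_2[_]__2_   read _ → write _, move +1, go to R
R | _2_2_[_]_2_   read _ → write 2, move +1, go to P
P | _2_2_2[_]2_   read _ → write _, move +1, go to R
R | _2_2_2_[2]_   read 2 → write 1, move +1, go to S
S | _2_2_2_1[_]
Cell 6 holds 1 when M halts.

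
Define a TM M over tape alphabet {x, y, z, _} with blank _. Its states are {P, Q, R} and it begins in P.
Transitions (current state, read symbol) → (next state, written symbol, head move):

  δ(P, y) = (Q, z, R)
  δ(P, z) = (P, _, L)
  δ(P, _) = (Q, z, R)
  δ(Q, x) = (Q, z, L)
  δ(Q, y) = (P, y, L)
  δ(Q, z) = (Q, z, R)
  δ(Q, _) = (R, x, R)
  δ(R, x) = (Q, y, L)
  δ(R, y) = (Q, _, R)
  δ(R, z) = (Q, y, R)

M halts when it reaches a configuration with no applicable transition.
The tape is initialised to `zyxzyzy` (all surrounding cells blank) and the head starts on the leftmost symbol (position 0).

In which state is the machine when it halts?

R

state=P head=0 tape=_[z]yxzyzy__   (P,z)→(P,_,L)
state=P head=-1 tape=[_]_yxzyzy__   (P,_)→(Q,z,R)
state=Q head=0 tape=z[_]yxzyzy__   (Q,_)→(R,x,R)
state=R head=1 tape=zx[y]xzyzy__   (R,y)→(Q,_,R)
state=Q head=2 tape=zx_[x]zyzy__   (Q,x)→(Q,z,L)
state=Q head=1 tape=zx[_]zzyzy__   (Q,_)→(R,x,R)
state=R head=2 tape=zxx[z]zyzy__   (R,z)→(Q,y,R)
state=Q head=3 tape=zxxy[z]yzy__   (Q,z)→(Q,z,R)
state=Q head=4 tape=zxxyz[y]zy__   (Q,y)→(P,y,L)
state=P head=3 tape=zxxy[z]yzy__   (P,z)→(P,_,L)
state=P head=2 tape=zxx[y]_yzy__   (P,y)→(Q,z,R)
state=Q head=3 tape=zxxz[_]yzy__   (Q,_)→(R,x,R)
state=R head=4 tape=zxxzx[y]zy__   (R,y)→(Q,_,R)
state=Q head=5 tape=zxxzx_[z]y__   (Q,z)→(Q,z,R)
state=Q head=6 tape=zxxzx_z[y]__   (Q,y)→(P,y,L)
state=P head=5 tape=zxxzx_[z]y__   (P,z)→(P,_,L)
state=P head=4 tape=zxxzx[_]_y__   (P,_)→(Q,z,R)
state=Q head=5 tape=zxxzxz[_]y__   (Q,_)→(R,x,R)
state=R head=6 tape=zxxzxzx[y]__   (R,y)→(Q,_,R)
state=Q head=7 tape=zxxzxzx_[_]_   (Q,_)→(R,x,R)
state=R head=8 tape=zxxzxzx_x[_]
No transition is defined for (R, _); M halts in state R.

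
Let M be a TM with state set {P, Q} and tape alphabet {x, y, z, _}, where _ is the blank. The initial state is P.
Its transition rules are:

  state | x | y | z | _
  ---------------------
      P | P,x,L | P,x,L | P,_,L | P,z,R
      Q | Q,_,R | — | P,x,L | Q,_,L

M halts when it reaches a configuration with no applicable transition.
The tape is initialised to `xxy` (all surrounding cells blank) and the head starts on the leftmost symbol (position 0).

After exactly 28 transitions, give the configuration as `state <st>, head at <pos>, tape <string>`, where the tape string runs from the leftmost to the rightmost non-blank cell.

state=P head=0 tape=_____[x]xy   (P,x)→(P,x,L)
state=P head=-1 tape=____[_]xxy   (P,_)→(P,z,R)
state=P head=0 tape=____z[x]xy   (P,x)→(P,x,L)
state=P head=-1 tape=____[z]xxy   (P,z)→(P,_,L)
state=P head=-2 tape=___[_]_xxy   (P,_)→(P,z,R)
state=P head=-1 tape=___z[_]xxy   (P,_)→(P,z,R)
state=P head=0 tape=___zz[x]xy   (P,x)→(P,x,L)
state=P head=-1 tape=___z[z]xxy   (P,z)→(P,_,L)
state=P head=-2 tape=___[z]_xxy   (P,z)→(P,_,L)
state=P head=-3 tape=__[_]__xxy   (P,_)→(P,z,R)
state=P head=-2 tape=__z[_]_xxy   (P,_)→(P,z,R)
state=P head=-1 tape=__zz[_]xxy   (P,_)→(P,z,R)
state=P head=0 tape=__zzz[x]xy   (P,x)→(P,x,L)
state=P head=-1 tape=__zz[z]xxy   (P,z)→(P,_,L)
state=P head=-2 tape=__z[z]_xxy   (P,z)→(P,_,L)
state=P head=-3 tape=__[z]__xxy   (P,z)→(P,_,L)
state=P head=-4 tape=_[_]___xxy   (P,_)→(P,z,R)
state=P head=-3 tape=_z[_]__xxy   (P,_)→(P,z,R)
state=P head=-2 tape=_zz[_]_xxy   (P,_)→(P,z,R)
state=P head=-1 tape=_zzz[_]xxy   (P,_)→(P,z,R)
state=P head=0 tape=_zzzz[x]xy   (P,x)→(P,x,L)
state=P head=-1 tape=_zzz[z]xxy   (P,z)→(P,_,L)
state=P head=-2 tape=_zz[z]_xxy   (P,z)→(P,_,L)
state=P head=-3 tape=_z[z]__xxy   (P,z)→(P,_,L)
state=P head=-4 tape=_[z]___xxy   (P,z)→(P,_,L)
state=P head=-5 tape=[_]____xxy   (P,_)→(P,z,R)
state=P head=-4 tape=z[_]___xxy   (P,_)→(P,z,R)
state=P head=-3 tape=zz[_]__xxy   (P,_)→(P,z,R)
state=P head=-2 tape=zzz[_]_xxy
After 28 steps: state P, head at -2, tape zzz__xxy.

state P, head at -2, tape zzz__xxy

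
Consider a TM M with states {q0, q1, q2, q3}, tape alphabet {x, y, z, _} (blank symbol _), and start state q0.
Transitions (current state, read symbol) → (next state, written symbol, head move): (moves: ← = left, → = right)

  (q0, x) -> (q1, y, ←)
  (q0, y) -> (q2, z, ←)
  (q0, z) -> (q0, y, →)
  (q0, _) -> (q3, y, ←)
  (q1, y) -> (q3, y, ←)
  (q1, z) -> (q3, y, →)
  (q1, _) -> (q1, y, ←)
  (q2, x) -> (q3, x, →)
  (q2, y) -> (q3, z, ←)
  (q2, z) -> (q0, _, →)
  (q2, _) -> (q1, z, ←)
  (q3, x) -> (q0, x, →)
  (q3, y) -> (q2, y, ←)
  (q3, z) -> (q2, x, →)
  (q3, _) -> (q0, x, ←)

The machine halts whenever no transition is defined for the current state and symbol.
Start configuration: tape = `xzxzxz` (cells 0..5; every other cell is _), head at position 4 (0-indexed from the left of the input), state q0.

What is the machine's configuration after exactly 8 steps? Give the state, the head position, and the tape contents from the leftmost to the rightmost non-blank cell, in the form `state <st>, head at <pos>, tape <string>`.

q0 | xzxz[x]z   read x → write y, move ←, go to q1
q1 | xzx[z]yz   read z → write y, move →, go to q3
q3 | xzxy[y]z   read y → write y, move ←, go to q2
q2 | xzx[y]yz   read y → write z, move ←, go to q3
q3 | xz[x]zyz   read x → write x, move →, go to q0
q0 | xzx[z]yz   read z → write y, move →, go to q0
q0 | xzxy[y]z   read y → write z, move ←, go to q2
q2 | xzx[y]zz   read y → write z, move ←, go to q3
q3 | xz[x]zzz
After 8 steps: state q3, head at 2, tape xzxzzz.

state q3, head at 2, tape xzxzzz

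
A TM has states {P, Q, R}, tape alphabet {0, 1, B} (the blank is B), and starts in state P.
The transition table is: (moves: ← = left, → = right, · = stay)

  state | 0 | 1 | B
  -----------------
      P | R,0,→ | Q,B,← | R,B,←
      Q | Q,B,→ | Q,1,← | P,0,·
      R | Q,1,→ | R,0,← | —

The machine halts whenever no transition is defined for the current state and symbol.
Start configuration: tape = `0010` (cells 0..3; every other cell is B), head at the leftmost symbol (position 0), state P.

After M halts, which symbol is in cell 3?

B

state=P head=0 tape=[0]010BB   (P,0)→(R,0,→)
state=R head=1 tape=0[0]10BB   (R,0)→(Q,1,→)
state=Q head=2 tape=01[1]0BB   (Q,1)→(Q,1,←)
state=Q head=1 tape=0[1]10BB   (Q,1)→(Q,1,←)
state=Q head=0 tape=[0]110BB   (Q,0)→(Q,B,→)
state=Q head=1 tape=B[1]10BB   (Q,1)→(Q,1,←)
state=Q head=0 tape=[B]110BB   (Q,B)→(P,0,·)
state=P head=0 tape=[0]110BB   (P,0)→(R,0,→)
state=R head=1 tape=0[1]10BB   (R,1)→(R,0,←)
state=R head=0 tape=[0]010BB   (R,0)→(Q,1,→)
state=Q head=1 tape=1[0]10BB   (Q,0)→(Q,B,→)
state=Q head=2 tape=1B[1]0BB   (Q,1)→(Q,1,←)
state=Q head=1 tape=1[B]10BB   (Q,B)→(P,0,·)
state=P head=1 tape=1[0]10BB   (P,0)→(R,0,→)
state=R head=2 tape=10[1]0BB   (R,1)→(R,0,←)
state=R head=1 tape=1[0]00BB   (R,0)→(Q,1,→)
state=Q head=2 tape=11[0]0BB   (Q,0)→(Q,B,→)
state=Q head=3 tape=11B[0]BB   (Q,0)→(Q,B,→)
state=Q head=4 tape=11BB[B]B   (Q,B)→(P,0,·)
state=P head=4 tape=11BB[0]B   (P,0)→(R,0,→)
state=R head=5 tape=11BB0[B]
Cell 3 holds B when M halts.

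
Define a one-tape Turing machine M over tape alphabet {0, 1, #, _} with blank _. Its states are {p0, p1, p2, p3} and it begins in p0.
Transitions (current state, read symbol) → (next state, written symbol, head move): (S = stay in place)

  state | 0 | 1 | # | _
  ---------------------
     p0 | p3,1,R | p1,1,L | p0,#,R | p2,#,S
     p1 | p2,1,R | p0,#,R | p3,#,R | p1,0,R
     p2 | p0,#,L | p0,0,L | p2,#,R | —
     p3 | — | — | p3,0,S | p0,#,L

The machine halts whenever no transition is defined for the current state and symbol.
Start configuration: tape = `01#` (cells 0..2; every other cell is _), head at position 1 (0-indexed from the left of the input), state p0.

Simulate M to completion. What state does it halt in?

state=p0 head=1 tape=_0[1]#   (p0,1)→(p1,1,L)
state=p1 head=0 tape=_[0]1#   (p1,0)→(p2,1,R)
state=p2 head=1 tape=_1[1]#   (p2,1)→(p0,0,L)
state=p0 head=0 tape=_[1]0#   (p0,1)→(p1,1,L)
state=p1 head=-1 tape=[_]10#   (p1,_)→(p1,0,R)
state=p1 head=0 tape=0[1]0#   (p1,1)→(p0,#,R)
state=p0 head=1 tape=0#[0]#   (p0,0)→(p3,1,R)
state=p3 head=2 tape=0#1[#]   (p3,#)→(p3,0,S)
state=p3 head=2 tape=0#1[0]
No transition is defined for (p3, 0); M halts in state p3.

p3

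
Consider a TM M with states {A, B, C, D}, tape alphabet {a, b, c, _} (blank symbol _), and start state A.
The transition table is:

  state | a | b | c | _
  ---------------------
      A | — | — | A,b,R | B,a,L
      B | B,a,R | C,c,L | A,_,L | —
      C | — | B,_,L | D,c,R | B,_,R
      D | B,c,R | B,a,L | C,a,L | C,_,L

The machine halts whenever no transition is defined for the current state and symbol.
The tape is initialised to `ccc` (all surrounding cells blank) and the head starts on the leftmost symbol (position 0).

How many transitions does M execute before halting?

state=A head=0 tape=__[c]cc_   (A,c)→(A,b,R)
state=A head=1 tape=__b[c]c_   (A,c)→(A,b,R)
state=A head=2 tape=__bb[c]_   (A,c)→(A,b,R)
state=A head=3 tape=__bbb[_]   (A,_)→(B,a,L)
state=B head=2 tape=__bb[b]a   (B,b)→(C,c,L)
state=C head=1 tape=__b[b]ca   (C,b)→(B,_,L)
state=B head=0 tape=__[b]_ca   (B,b)→(C,c,L)
state=C head=-1 tape=_[_]c_ca   (C,_)→(B,_,R)
state=B head=0 tape=__[c]_ca   (B,c)→(A,_,L)
state=A head=-1 tape=_[_]__ca   (A,_)→(B,a,L)
state=B head=-2 tape=[_]a__ca
M halts after 10 transitions.

10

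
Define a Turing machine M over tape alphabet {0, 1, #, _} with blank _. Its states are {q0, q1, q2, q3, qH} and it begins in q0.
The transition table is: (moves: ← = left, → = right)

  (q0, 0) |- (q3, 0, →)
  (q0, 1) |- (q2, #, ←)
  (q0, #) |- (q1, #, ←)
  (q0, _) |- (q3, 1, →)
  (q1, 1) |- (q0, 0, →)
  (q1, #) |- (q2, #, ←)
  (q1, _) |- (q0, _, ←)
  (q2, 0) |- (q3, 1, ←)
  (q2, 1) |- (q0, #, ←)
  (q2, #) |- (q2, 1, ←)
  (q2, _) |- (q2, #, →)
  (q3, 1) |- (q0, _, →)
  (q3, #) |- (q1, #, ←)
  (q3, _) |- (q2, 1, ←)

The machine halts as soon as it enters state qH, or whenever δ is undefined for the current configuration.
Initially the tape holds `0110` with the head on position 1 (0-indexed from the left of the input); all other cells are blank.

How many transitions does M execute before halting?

q0 | _____0[1]10   read 1 → write #, move ←, go to q2
q2 | _____[0]#10   read 0 → write 1, move ←, go to q3
q3 | ____[_]1#10   read _ → write 1, move ←, go to q2
q2 | ___[_]11#10   read _ → write #, move →, go to q2
q2 | ___#[1]1#10   read 1 → write #, move ←, go to q0
q0 | ___[#]#1#10   read # → write #, move ←, go to q1
q1 | __[_]##1#10   read _ → write _, move ←, go to q0
q0 | _[_]_##1#10   read _ → write 1, move →, go to q3
q3 | _1[_]##1#10   read _ → write 1, move ←, go to q2
q2 | _[1]1##1#10   read 1 → write #, move ←, go to q0
q0 | [_]#1##1#10   read _ → write 1, move →, go to q3
q3 | 1[#]1##1#10   read # → write #, move ←, go to q1
q1 | [1]#1##1#10   read 1 → write 0, move →, go to q0
q0 | 0[#]1##1#10   read # → write #, move ←, go to q1
q1 | [0]#1##1#10
M halts after 14 transitions.

14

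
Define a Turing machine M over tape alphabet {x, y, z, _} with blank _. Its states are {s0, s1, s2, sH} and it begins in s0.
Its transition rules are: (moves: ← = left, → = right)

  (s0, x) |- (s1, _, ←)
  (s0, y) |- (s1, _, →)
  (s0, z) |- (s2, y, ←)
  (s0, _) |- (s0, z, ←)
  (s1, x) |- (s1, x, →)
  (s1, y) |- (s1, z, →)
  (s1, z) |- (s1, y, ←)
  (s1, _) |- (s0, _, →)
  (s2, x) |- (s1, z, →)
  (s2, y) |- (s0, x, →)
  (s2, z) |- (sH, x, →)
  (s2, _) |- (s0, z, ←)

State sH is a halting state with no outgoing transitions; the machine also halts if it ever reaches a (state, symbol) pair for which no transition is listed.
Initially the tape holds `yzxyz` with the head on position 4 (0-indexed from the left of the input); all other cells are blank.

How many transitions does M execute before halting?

21

state=s0 head=4 tape=yzxy[z]__   (s0,z)→(s2,y,←)
state=s2 head=3 tape=yzx[y]y__   (s2,y)→(s0,x,→)
state=s0 head=4 tape=yzxx[y]__   (s0,y)→(s1,_,→)
state=s1 head=5 tape=yzxx_[_]_   (s1,_)→(s0,_,→)
state=s0 head=6 tape=yzxx__[_]   (s0,_)→(s0,z,←)
state=s0 head=5 tape=yzxx_[_]z   (s0,_)→(s0,z,←)
state=s0 head=4 tape=yzxx[_]zz   (s0,_)→(s0,z,←)
state=s0 head=3 tape=yzx[x]zzz   (s0,x)→(s1,_,←)
state=s1 head=2 tape=yz[x]_zzz   (s1,x)→(s1,x,→)
state=s1 head=3 tape=yzx[_]zzz   (s1,_)→(s0,_,→)
state=s0 head=4 tape=yzx_[z]zz   (s0,z)→(s2,y,←)
state=s2 head=3 tape=yzx[_]yzz   (s2,_)→(s0,z,←)
state=s0 head=2 tape=yz[x]zyzz   (s0,x)→(s1,_,←)
state=s1 head=1 tape=y[z]_zyzz   (s1,z)→(s1,y,←)
state=s1 head=0 tape=[y]y_zyzz   (s1,y)→(s1,z,→)
state=s1 head=1 tape=z[y]_zyzz   (s1,y)→(s1,z,→)
state=s1 head=2 tape=zz[_]zyzz   (s1,_)→(s0,_,→)
state=s0 head=3 tape=zz_[z]yzz   (s0,z)→(s2,y,←)
state=s2 head=2 tape=zz[_]yyzz   (s2,_)→(s0,z,←)
state=s0 head=1 tape=z[z]zyyzz   (s0,z)→(s2,y,←)
state=s2 head=0 tape=[z]yzyyzz   (s2,z)→(sH,x,→)
state=sH head=1 tape=x[y]zyyzz
M halts after 21 transitions.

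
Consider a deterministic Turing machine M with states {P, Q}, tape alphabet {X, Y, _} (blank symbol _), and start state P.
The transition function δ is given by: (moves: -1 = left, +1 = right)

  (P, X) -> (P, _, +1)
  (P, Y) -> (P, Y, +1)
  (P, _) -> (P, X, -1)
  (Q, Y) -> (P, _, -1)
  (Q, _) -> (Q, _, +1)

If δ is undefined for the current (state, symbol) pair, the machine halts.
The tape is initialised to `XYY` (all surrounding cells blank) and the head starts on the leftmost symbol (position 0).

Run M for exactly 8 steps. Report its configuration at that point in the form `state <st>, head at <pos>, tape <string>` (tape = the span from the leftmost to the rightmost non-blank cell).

state=P head=0 tape=[X]YY__   (P,X)→(P,_,+1)
state=P head=1 tape=_[Y]Y__   (P,Y)→(P,Y,+1)
state=P head=2 tape=_Y[Y]__   (P,Y)→(P,Y,+1)
state=P head=3 tape=_YY[_]_   (P,_)→(P,X,-1)
state=P head=2 tape=_Y[Y]X_   (P,Y)→(P,Y,+1)
state=P head=3 tape=_YY[X]_   (P,X)→(P,_,+1)
state=P head=4 tape=_YY_[_]   (P,_)→(P,X,-1)
state=P head=3 tape=_YY[_]X   (P,_)→(P,X,-1)
state=P head=2 tape=_Y[Y]XX
After 8 steps: state P, head at 2, tape YYXX.

state P, head at 2, tape YYXX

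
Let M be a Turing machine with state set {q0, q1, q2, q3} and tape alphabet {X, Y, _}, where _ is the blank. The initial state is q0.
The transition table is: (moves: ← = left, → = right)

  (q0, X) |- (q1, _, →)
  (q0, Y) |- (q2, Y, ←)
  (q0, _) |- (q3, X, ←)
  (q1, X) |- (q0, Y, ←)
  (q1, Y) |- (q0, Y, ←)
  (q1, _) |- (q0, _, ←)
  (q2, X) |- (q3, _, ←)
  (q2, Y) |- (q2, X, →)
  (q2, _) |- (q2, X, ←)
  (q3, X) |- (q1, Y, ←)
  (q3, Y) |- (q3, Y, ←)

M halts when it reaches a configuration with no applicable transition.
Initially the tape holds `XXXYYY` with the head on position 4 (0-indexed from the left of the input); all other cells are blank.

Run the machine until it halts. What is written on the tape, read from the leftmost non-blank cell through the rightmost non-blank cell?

q0 | __XXXY[Y]Y_   read Y → write Y, move ←, go to q2
q2 | __XXX[Y]YY_   read Y → write X, move →, go to q2
q2 | __XXXX[Y]Y_   read Y → write X, move →, go to q2
q2 | __XXXXX[Y]_   read Y → write X, move →, go to q2
q2 | __XXXXXX[_]   read _ → write X, move ←, go to q2
q2 | __XXXXX[X]X   read X → write _, move ←, go to q3
q3 | __XXXX[X]_X   read X → write Y, move ←, go to q1
q1 | __XXX[X]Y_X   read X → write Y, move ←, go to q0
q0 | __XX[X]YY_X   read X → write _, move →, go to q1
q1 | __XX_[Y]Y_X   read Y → write Y, move ←, go to q0
q0 | __XX[_]YY_X   read _ → write X, move ←, go to q3
q3 | __X[X]XYY_X   read X → write Y, move ←, go to q1
q1 | __[X]YXYY_X   read X → write Y, move ←, go to q0
q0 | _[_]YYXYY_X   read _ → write X, move ←, go to q3
q3 | [_]XYYXYY_X
The non-blank tape span at halt is XYYXYY_X.

XYYXYY_X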